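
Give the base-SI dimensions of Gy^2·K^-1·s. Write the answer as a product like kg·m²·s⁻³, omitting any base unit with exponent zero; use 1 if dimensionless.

Gy = J/kg (absorbed dose = energy per mass),
    = m²·s⁻².
So Gy² = m⁴·s⁻⁴.
Combining: Gy²·K⁻¹·s = (m⁴·s⁻⁴) · K⁻¹ · s = m⁴·s⁻³·K⁻¹.

m⁴·s⁻³·K⁻¹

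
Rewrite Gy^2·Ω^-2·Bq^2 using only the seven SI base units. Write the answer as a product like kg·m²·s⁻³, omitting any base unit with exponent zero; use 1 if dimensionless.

Gy = J/kg (absorbed dose = energy per mass),
    = m²·s⁻².
So Gy² = m⁴·s⁻⁴.
Ω = V/A (resistance = voltage per current),
    = kg·m²·s⁻³·A⁻².
So Ω⁻² = kg⁻²·m⁻⁴·s⁶·A⁴.
Bq = 1/s = s⁻¹ (activity is decays per second).
So Bq² = s⁻².
Combining: Gy²·Ω⁻²·Bq² = (m⁴·s⁻⁴) · (kg⁻²·m⁻⁴·s⁶·A⁴) · s⁻² = kg⁻²·A⁴.

kg⁻²·A⁴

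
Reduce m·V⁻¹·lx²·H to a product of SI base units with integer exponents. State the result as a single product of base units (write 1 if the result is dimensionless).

V = W/A (potential = power per current),
    = kg·m²·s⁻³·A⁻¹.
So V⁻¹ = kg⁻¹·m⁻²·s³·A.
lx = lm/m² (illuminance = luminous flux per area),
    = m⁻²·cd.
So lx² = m⁻⁴·cd².
H = Wb/A (inductance = flux per current),
    = kg·m²·s⁻²·A⁻².
Combining: m·V⁻¹·lx²·H = m · (kg⁻¹·m⁻²·s³·A) · (m⁻⁴·cd²) · (kg·m²·s⁻²·A⁻²) = m⁻³·s·A⁻¹·cd².

m⁻³·s·A⁻¹·cd²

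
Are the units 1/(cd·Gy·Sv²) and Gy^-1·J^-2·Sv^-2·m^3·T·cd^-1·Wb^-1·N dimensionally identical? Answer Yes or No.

Left side:
  Gy = m²·s⁻².
  So Gy⁻¹ = m⁻²·s².
  Sv = m²·s⁻².
  So Sv⁻² = m⁻⁴·s⁴.
  Combining: cd⁻¹·Gy⁻¹·Sv⁻² = cd⁻¹ · (m⁻²·s²) · (m⁻⁴·s⁴) = m⁻⁶·s⁶·cd⁻¹.
Right side:
  Gy = J/kg (absorbed dose = energy per mass),
      = m²·s⁻².
  So Gy⁻¹ = m⁻²·s².
  J = N·m (work = force × distance),
      = kg·m²·s⁻².
  So J⁻² = kg⁻²·m⁻⁴·s⁴.
  Sv = J/kg (equivalent dose = energy per mass),
      = m²·s⁻².
  So Sv⁻² = m⁻⁴·s⁴.
  T = Wb/m² (flux density = flux per area),
      = kg·s⁻²·A⁻¹.
  Wb = V·s (flux: a volt is a weber per second),
      = kg·m²·s⁻²·A⁻¹.
  So Wb⁻¹ = kg⁻¹·m⁻²·s²·A.
  N = kg·m/s² = kg·m·s⁻² (force = mass × acceleration).
  Combining: Gy⁻¹·J⁻²·Sv⁻²·m³·T·cd⁻¹·Wb⁻¹·N = (m⁻²·s²) · (kg⁻²·m⁻⁴·s⁴) · (m⁻⁴·s⁴) · m³ · (kg·s⁻²·A⁻¹) · cd⁻¹ · (kg⁻¹·m⁻²·s²·A) · (kg·m·s⁻²) = kg⁻¹·m⁻⁸·s⁸·cd⁻¹.
Left is m⁻⁶·s⁶·cd⁻¹; right is kg⁻¹·m⁻⁸·s⁸·cd⁻¹ — different.

No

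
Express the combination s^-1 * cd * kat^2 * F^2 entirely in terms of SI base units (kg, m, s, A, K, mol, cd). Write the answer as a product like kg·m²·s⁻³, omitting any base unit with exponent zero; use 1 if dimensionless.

kat = mol/s = s⁻¹·mol (catalytic activity).
So kat² = s⁻²·mol².
F = C/V (capacitance = charge per voltage),
    = A·s/(kg·m²·s⁻³·A⁻¹) (substituting C and V),
    = kg⁻¹·m⁻²·s⁴·A².
So F² = kg⁻²·m⁻⁴·s⁸·A⁴.
Combining: s⁻¹·cd·kat²·F² = s⁻¹ · cd · (s⁻²·mol²) · (kg⁻²·m⁻⁴·s⁸·A⁴) = kg⁻²·m⁻⁴·s⁵·A⁴·mol²·cd.

kg⁻²·m⁻⁴·s⁵·A⁴·mol²·cd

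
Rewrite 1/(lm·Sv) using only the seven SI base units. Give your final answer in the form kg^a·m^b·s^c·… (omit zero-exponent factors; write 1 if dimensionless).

m⁻²·s²·cd⁻¹

lm = cd·sr = cd (luminous flux; sr is dimensionless).
So lm⁻¹ = cd⁻¹.
Sv = J/kg (equivalent dose = energy per mass),
    = m²·s⁻².
So Sv⁻¹ = m⁻²·s².
Combining: lm⁻¹·Sv⁻¹ = cd⁻¹ · (m⁻²·s²) = m⁻²·s²·cd⁻¹.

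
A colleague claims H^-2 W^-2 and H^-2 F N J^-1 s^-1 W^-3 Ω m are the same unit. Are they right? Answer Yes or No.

Left side:
  H = Wb/A (inductance = flux per current),
      = kg·m²·s⁻²·A⁻².
  So H⁻² = kg⁻²·m⁻⁴·s⁴·A⁴.
  W = J/s (power = energy per time),
      = kg·m²·s⁻³.
  So W⁻² = kg⁻²·m⁻⁴·s⁶.
  Combining: H⁻²·W⁻² = (kg⁻²·m⁻⁴·s⁴·A⁴) · (kg⁻²·m⁻⁴·s⁶) = kg⁻⁴·m⁻⁸·s¹⁰·A⁴.
Right side:
  H = Wb/A (inductance = flux per current),
      = kg·m²·s⁻²·A⁻².
  So H⁻² = kg⁻²·m⁻⁴·s⁴·A⁴.
  F = C/V (capacitance = charge per voltage),
      = A·s/(kg·m²·s⁻³·A⁻¹) (substituting C and V),
      = kg⁻¹·m⁻²·s⁴·A².
  N = kg·m/s² = kg·m·s⁻² (force = mass × acceleration).
  J = N·m (work = force × distance),
      = kg·m²·s⁻².
  So J⁻¹ = kg⁻¹·m⁻²·s².
  W = J/s (power = energy per time),
      = kg·m²·s⁻³.
  So W⁻³ = kg⁻³·m⁻⁶·s⁹.
  Ω = V/A (resistance = voltage per current),
      = kg·m²·s⁻³·A⁻².
  Combining: H⁻²·F·N·J⁻¹·s⁻¹·W⁻³·Ω·m = (kg⁻²·m⁻⁴·s⁴·A⁴) · (kg⁻¹·m⁻²·s⁴·A²) · (kg·m·s⁻²) · (kg⁻¹·m⁻²·s²) · s⁻¹ · (kg⁻³·m⁻⁶·s⁹) · (kg·m²·s⁻³·A⁻²) · m = kg⁻⁵·m⁻¹⁰·s¹³·A⁴.
Left is kg⁻⁴·m⁻⁸·s¹⁰·A⁴; right is kg⁻⁵·m⁻¹⁰·s¹³·A⁴ — different.

No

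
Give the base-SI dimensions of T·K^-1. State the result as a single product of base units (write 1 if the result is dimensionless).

kg·s⁻²·A⁻¹·K⁻¹

T = Wb/m² (flux density = flux per area),
    = kg·s⁻²·A⁻¹.
Combining: T·K⁻¹ = (kg·s⁻²·A⁻¹) · K⁻¹ = kg·s⁻²·A⁻¹·K⁻¹.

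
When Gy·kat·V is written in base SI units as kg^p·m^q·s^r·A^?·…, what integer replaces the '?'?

-1

Gy = m²·s⁻².
kat = s⁻¹·mol.
V = kg·m²·s⁻³·A⁻¹.
Combining: Gy·kat·V = (m²·s⁻²) · (s⁻¹·mol) · (kg·m²·s⁻³·A⁻¹) = kg·m⁴·s⁻⁶·A⁻¹·mol.
The exponent of A is -1.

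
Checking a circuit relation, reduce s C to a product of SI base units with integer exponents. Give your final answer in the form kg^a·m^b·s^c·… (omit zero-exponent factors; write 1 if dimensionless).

s²·A

C = A·s = s·A (charge = current × time).
Combining: s·C = s · (s·A) = s²·A.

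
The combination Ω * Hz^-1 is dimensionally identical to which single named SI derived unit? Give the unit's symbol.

H

Ω = V/A (resistance = voltage per current),
    = kg·m²·s⁻³·A⁻².
Hz = 1/s = s⁻¹ (frequency is cycles per second).
So Hz⁻¹ = s.
Combining: Ω·Hz⁻¹ = (kg·m²·s⁻³·A⁻²) · s = kg·m²·s⁻²·A⁻².
kg·m²·s⁻²·A⁻² is the base-SI form of the henry.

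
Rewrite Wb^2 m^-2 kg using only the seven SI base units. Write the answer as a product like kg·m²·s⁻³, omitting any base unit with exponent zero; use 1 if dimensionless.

Wb = kg·m²·s⁻²·A⁻¹.
So Wb² = kg²·m⁴·s⁻⁴·A⁻².
Combining: Wb²·m⁻²·kg = (kg²·m⁴·s⁻⁴·A⁻²) · m⁻² · kg = kg³·m²·s⁻⁴·A⁻².

kg³·m²·s⁻⁴·A⁻²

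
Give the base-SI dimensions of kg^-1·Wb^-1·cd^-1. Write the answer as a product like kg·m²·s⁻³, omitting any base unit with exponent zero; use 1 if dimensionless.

kg⁻²·m⁻²·s²·A·cd⁻¹

Wb = kg·m²·s⁻²·A⁻¹.
So Wb⁻¹ = kg⁻¹·m⁻²·s²·A.
Combining: kg⁻¹·Wb⁻¹·cd⁻¹ = kg⁻¹ · (kg⁻¹·m⁻²·s²·A) · cd⁻¹ = kg⁻²·m⁻²·s²·A·cd⁻¹.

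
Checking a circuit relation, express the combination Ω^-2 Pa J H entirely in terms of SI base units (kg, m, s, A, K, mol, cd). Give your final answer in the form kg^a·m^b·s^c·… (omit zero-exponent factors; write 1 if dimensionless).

Ω = V/A (resistance = voltage per current),
    = kg·m²·s⁻³·A⁻².
So Ω⁻² = kg⁻²·m⁻⁴·s⁶·A⁴.
Pa = N/m² (pressure = force per area),
    = kg·m⁻¹·s⁻².
J = N·m (work = force × distance),
    = kg·m²·s⁻².
H = Wb/A (inductance = flux per current),
    = kg·m²·s⁻²·A⁻².
Combining: Ω⁻²·Pa·J·H = (kg⁻²·m⁻⁴·s⁶·A⁴) · (kg·m⁻¹·s⁻²) · (kg·m²·s⁻²) · (kg·m²·s⁻²·A⁻²) = kg·m⁻¹·A².

kg·m⁻¹·A²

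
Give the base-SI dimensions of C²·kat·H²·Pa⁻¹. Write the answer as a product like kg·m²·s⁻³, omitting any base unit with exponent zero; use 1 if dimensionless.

C = A·s = s·A (charge = current × time).
So C² = s²·A².
kat = mol/s = s⁻¹·mol (catalytic activity).
H = Wb/A (inductance = flux per current),
    = kg·m²·s⁻²·A⁻².
So H² = kg²·m⁴·s⁻⁴·A⁻⁴.
Pa = N/m² (pressure = force per area),
    = kg·m⁻¹·s⁻².
So Pa⁻¹ = kg⁻¹·m·s².
Combining: C²·kat·H²·Pa⁻¹ = (s²·A²) · (s⁻¹·mol) · (kg²·m⁴·s⁻⁴·A⁻⁴) · (kg⁻¹·m·s²) = kg·m⁵·s⁻¹·A⁻²·mol.

kg·m⁵·s⁻¹·A⁻²·mol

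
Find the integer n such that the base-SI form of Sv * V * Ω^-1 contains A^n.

1

Sv = m²·s⁻².
V = kg·m²·s⁻³·A⁻¹.
Ω = kg·m²·s⁻³·A⁻².
So Ω⁻¹ = kg⁻¹·m⁻²·s³·A².
Combining: Sv·V·Ω⁻¹ = (m²·s⁻²) · (kg·m²·s⁻³·A⁻¹) · (kg⁻¹·m⁻²·s³·A²) = m²·s⁻²·A.
The exponent of A is 1.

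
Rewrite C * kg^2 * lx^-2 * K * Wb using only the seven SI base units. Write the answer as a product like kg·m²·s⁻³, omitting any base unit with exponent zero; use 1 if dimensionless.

kg³·m⁶·s⁻¹·K·cd⁻²

C = s·A.
lx = m⁻²·cd.
So lx⁻² = m⁴·cd⁻².
Wb = kg·m²·s⁻²·A⁻¹.
Combining: C·kg²·lx⁻²·K·Wb = (s·A) · kg² · (m⁴·cd⁻²) · K · (kg·m²·s⁻²·A⁻¹) = kg³·m⁶·s⁻¹·K·cd⁻².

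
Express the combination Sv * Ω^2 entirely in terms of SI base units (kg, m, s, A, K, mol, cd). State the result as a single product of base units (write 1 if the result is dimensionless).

kg²·m⁶·s⁻⁸·A⁻⁴

Sv = J/kg (equivalent dose = energy per mass),
    = m²·s⁻².
Ω = V/A (resistance = voltage per current),
    = kg·m²·s⁻³·A⁻².
So Ω² = kg²·m⁴·s⁻⁶·A⁻⁴.
Combining: Sv·Ω² = (m²·s⁻²) · (kg²·m⁴·s⁻⁶·A⁻⁴) = kg²·m⁶·s⁻⁸·A⁻⁴.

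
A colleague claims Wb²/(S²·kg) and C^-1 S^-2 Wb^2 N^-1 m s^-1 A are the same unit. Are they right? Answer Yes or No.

Left side:
  Wb = V·s (flux: a volt is a weber per second),
      = kg·m²·s⁻²·A⁻¹.
  So Wb² = kg²·m⁴·s⁻⁴·A⁻².
  S = 1/Ω (conductance is reciprocal resistance),
      = kg⁻¹·m⁻²·s³·A².
  So S⁻² = kg²·m⁴·s⁻⁶·A⁻⁴.
  Combining: Wb²·S⁻²·kg⁻¹ = (kg²·m⁴·s⁻⁴·A⁻²) · (kg²·m⁴·s⁻⁶·A⁻⁴) · kg⁻¹ = kg³·m⁸·s⁻¹⁰·A⁻⁶.
Right side:
  C = s·A.
  So C⁻¹ = s⁻¹·A⁻¹.
  S = kg⁻¹·m⁻²·s³·A².
  So S⁻² = kg²·m⁴·s⁻⁶·A⁻⁴.
  Wb = kg·m²·s⁻²·A⁻¹.
  So Wb² = kg²·m⁴·s⁻⁴·A⁻².
  N = kg·m·s⁻².
  So N⁻¹ = kg⁻¹·m⁻¹·s².
  Combining: C⁻¹·S⁻²·Wb²·N⁻¹·m·s⁻¹·A = (s⁻¹·A⁻¹) · (kg²·m⁴·s⁻⁶·A⁻⁴) · (kg²·m⁴·s⁻⁴·A⁻²) · (kg⁻¹·m⁻¹·s²) · m · s⁻¹ · A = kg³·m⁸·s⁻¹⁰·A⁻⁶.
Both reduce to kg³·m⁸·s⁻¹⁰·A⁻⁶.

Yes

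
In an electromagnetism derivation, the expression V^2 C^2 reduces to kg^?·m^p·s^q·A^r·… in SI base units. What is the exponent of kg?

2

V = W/A (potential = power per current),
    = kg·m²·s⁻³·A⁻¹.
So V² = kg²·m⁴·s⁻⁶·A⁻².
C = A·s = s·A (charge = current × time).
So C² = s²·A².
Combining: V²·C² = (kg²·m⁴·s⁻⁶·A⁻²) · (s²·A²) = kg²·m⁴·s⁻⁴.
The exponent of kg is 2.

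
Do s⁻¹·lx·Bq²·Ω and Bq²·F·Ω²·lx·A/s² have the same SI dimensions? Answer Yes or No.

Left side:
  lx = lm/m² (illuminance = luminous flux per area),
      = m⁻²·cd.
  Bq = 1/s = s⁻¹ (activity is decays per second).
  So Bq² = s⁻².
  Ω = V/A (resistance = voltage per current),
      = kg·m²·s⁻³·A⁻².
  Combining: s⁻¹·lx·Bq²·Ω = s⁻¹ · (m⁻²·cd) · s⁻² · (kg·m²·s⁻³·A⁻²) = kg·s⁻⁶·A⁻²·cd.
Right side:
  Bq = s⁻¹.
  So Bq² = s⁻².
  F = kg⁻¹·m⁻²·s⁴·A².
  Ω = kg·m²·s⁻³·A⁻².
  So Ω² = kg²·m⁴·s⁻⁶·A⁻⁴.
  lx = m⁻²·cd.
  Combining: Bq²·F·Ω²·s⁻²·lx·A = s⁻² · (kg⁻¹·m⁻²·s⁴·A²) · (kg²·m⁴·s⁻⁶·A⁻⁴) · s⁻² · (m⁻²·cd) · A = kg·s⁻⁶·A⁻¹·cd.
Left is kg·s⁻⁶·A⁻²·cd; right is kg·s⁻⁶·A⁻¹·cd — different.

No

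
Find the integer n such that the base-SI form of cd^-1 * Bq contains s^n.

-1

Bq = 1/s = s⁻¹ (activity is decays per second).
Combining: cd⁻¹·Bq = cd⁻¹ · s⁻¹ = s⁻¹·cd⁻¹.
The exponent of s is -1.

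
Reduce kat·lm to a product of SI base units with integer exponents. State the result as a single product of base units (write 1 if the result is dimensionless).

s⁻¹·mol·cd

kat = mol/s = s⁻¹·mol (catalytic activity).
lm = cd·sr = cd (luminous flux; sr is dimensionless).
Combining: kat·lm = (s⁻¹·mol) · cd = s⁻¹·mol·cd.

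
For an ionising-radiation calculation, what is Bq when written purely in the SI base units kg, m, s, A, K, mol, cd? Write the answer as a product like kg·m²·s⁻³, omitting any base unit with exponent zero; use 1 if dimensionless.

Bq = 1/s = s⁻¹ (activity is decays per second).

s⁻¹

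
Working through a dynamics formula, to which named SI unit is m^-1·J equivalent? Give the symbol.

J = N·m (work = force × distance),
    = kg·m²·s⁻².
Combining: m⁻¹·J = m⁻¹ · (kg·m²·s⁻²) = kg·m·s⁻².
kg·m·s⁻² is the base-SI form of the newton.

N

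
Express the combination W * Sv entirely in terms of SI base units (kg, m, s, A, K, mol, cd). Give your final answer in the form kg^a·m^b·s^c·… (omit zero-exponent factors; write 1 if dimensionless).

W = J/s (power = energy per time),
    = kg·m²·s⁻³.
Sv = J/kg (equivalent dose = energy per mass),
    = m²·s⁻².
Combining: W·Sv = (kg·m²·s⁻³) · (m²·s⁻²) = kg·m⁴·s⁻⁵.

kg·m⁴·s⁻⁵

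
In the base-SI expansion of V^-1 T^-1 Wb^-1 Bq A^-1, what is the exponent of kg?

-3

V = kg·m²·s⁻³·A⁻¹.
So V⁻¹ = kg⁻¹·m⁻²·s³·A.
T = kg·s⁻²·A⁻¹.
So T⁻¹ = kg⁻¹·s²·A.
Wb = kg·m²·s⁻²·A⁻¹.
So Wb⁻¹ = kg⁻¹·m⁻²·s²·A.
Bq = s⁻¹.
Combining: V⁻¹·T⁻¹·Wb⁻¹·Bq·A⁻¹ = (kg⁻¹·m⁻²·s³·A) · (kg⁻¹·s²·A) · (kg⁻¹·m⁻²·s²·A) · s⁻¹ · A⁻¹ = kg⁻³·m⁻⁴·s⁶·A².
The exponent of kg is -3.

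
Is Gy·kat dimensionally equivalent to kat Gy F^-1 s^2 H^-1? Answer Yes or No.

Yes

Left side:
  Gy = J/kg (absorbed dose = energy per mass),
      = m²·s⁻².
  kat = mol/s = s⁻¹·mol (catalytic activity).
  Combining: Gy·kat = (m²·s⁻²) · (s⁻¹·mol) = m²·s⁻³·mol.
Right side:
  kat = mol/s = s⁻¹·mol (catalytic activity).
  Gy = J/kg (absorbed dose = energy per mass),
      = m²·s⁻².
  F = C/V (capacitance = charge per voltage),
      = A·s/(kg·m²·s⁻³·A⁻¹) (substituting C and V),
      = kg⁻¹·m⁻²·s⁴·A².
  So F⁻¹ = kg·m²·s⁻⁴·A⁻².
  H = Wb/A (inductance = flux per current),
      = kg·m²·s⁻²·A⁻².
  So H⁻¹ = kg⁻¹·m⁻²·s²·A².
  Combining: kat·Gy·F⁻¹·s²·H⁻¹ = (s⁻¹·mol) · (m²·s⁻²) · (kg·m²·s⁻⁴·A⁻²) · s² · (kg⁻¹·m⁻²·s²·A²) = m²·s⁻³·mol.
Both reduce to m²·s⁻³·mol.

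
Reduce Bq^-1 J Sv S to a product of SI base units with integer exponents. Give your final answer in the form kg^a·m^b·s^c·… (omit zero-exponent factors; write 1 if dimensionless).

Bq = s⁻¹.
So Bq⁻¹ = s.
J = kg·m²·s⁻².
Sv = m²·s⁻².
S = kg⁻¹·m⁻²·s³·A².
Combining: Bq⁻¹·J·Sv·S = s · (kg·m²·s⁻²) · (m²·s⁻²) · (kg⁻¹·m⁻²·s³·A²) = m²·A².

m²·A²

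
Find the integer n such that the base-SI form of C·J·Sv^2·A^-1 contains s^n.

C = A·s = s·A (charge = current × time).
J = N·m (work = force × distance),
    = kg·m²·s⁻².
Sv = J/kg (equivalent dose = energy per mass),
    = m²·s⁻².
So Sv² = m⁴·s⁻⁴.
Combining: C·J·Sv²·A⁻¹ = (s·A) · (kg·m²·s⁻²) · (m⁴·s⁻⁴) · A⁻¹ = kg·m⁶·s⁻⁵.
The exponent of s is -5.

-5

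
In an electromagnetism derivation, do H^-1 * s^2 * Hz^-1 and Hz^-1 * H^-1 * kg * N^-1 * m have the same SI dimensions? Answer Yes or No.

Left side:
  H = Wb/A (inductance = flux per current),
      = kg·m²·s⁻²·A⁻².
  So H⁻¹ = kg⁻¹·m⁻²·s²·A².
  Hz = 1/s = s⁻¹ (frequency is cycles per second).
  So Hz⁻¹ = s.
  Combining: H⁻¹·s²·Hz⁻¹ = (kg⁻¹·m⁻²·s²·A²) · s² · s = kg⁻¹·m⁻²·s⁵·A².
Right side:
  Hz = 1/s = s⁻¹ (frequency is cycles per second).
  So Hz⁻¹ = s.
  H = Wb/A (inductance = flux per current),
      = kg·m²·s⁻²·A⁻².
  So H⁻¹ = kg⁻¹·m⁻²·s²·A².
  N = kg·m/s² = kg·m·s⁻² (force = mass × acceleration).
  So N⁻¹ = kg⁻¹·m⁻¹·s².
  Combining: Hz⁻¹·H⁻¹·kg·N⁻¹·m = s · (kg⁻¹·m⁻²·s²·A²) · kg · (kg⁻¹·m⁻¹·s²) · m = kg⁻¹·m⁻²·s⁵·A².
Both reduce to kg⁻¹·m⁻²·s⁵·A².

Yes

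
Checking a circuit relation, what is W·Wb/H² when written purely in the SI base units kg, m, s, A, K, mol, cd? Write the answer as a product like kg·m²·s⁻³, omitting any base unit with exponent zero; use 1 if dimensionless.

s⁻¹·A³

W = J/s (power = energy per time),
    = kg·m²·s⁻³.
H = Wb/A (inductance = flux per current),
    = kg·m²·s⁻²·A⁻².
So H⁻² = kg⁻²·m⁻⁴·s⁴·A⁴.
Wb = V·s (flux: a volt is a weber per second),
    = kg·m²·s⁻²·A⁻¹.
Combining: W·H⁻²·Wb = (kg·m²·s⁻³) · (kg⁻²·m⁻⁴·s⁴·A⁴) · (kg·m²·s⁻²·A⁻¹) = s⁻¹·A³.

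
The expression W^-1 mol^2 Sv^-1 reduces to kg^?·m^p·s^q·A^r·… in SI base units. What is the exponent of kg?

-1

W = kg·m²·s⁻³.
So W⁻¹ = kg⁻¹·m⁻²·s³.
Sv = m²·s⁻².
So Sv⁻¹ = m⁻²·s².
Combining: W⁻¹·mol²·Sv⁻¹ = (kg⁻¹·m⁻²·s³) · mol² · (m⁻²·s²) = kg⁻¹·m⁻⁴·s⁵·mol².
The exponent of kg is -1.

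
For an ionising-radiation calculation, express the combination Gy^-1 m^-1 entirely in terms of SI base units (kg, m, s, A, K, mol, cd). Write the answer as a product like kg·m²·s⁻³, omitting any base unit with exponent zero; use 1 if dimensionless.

Gy = J/kg (absorbed dose = energy per mass),
    = m²·s⁻².
So Gy⁻¹ = m⁻²·s².
Combining: Gy⁻¹·m⁻¹ = (m⁻²·s²) · m⁻¹ = m⁻³·s².

m⁻³·s²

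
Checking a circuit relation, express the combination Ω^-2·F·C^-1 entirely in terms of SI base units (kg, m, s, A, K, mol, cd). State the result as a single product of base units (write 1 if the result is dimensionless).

kg⁻³·m⁻⁶·s⁹·A⁵

Ω = V/A (resistance = voltage per current),
    = kg·m²·s⁻³·A⁻².
So Ω⁻² = kg⁻²·m⁻⁴·s⁶·A⁴.
F = C/V (capacitance = charge per voltage),
    = A·s/(kg·m²·s⁻³·A⁻¹) (substituting C and V),
    = kg⁻¹·m⁻²·s⁴·A².
C = A·s = s·A (charge = current × time).
So C⁻¹ = s⁻¹·A⁻¹.
Combining: Ω⁻²·F·C⁻¹ = (kg⁻²·m⁻⁴·s⁶·A⁴) · (kg⁻¹·m⁻²·s⁴·A²) · (s⁻¹·A⁻¹) = kg⁻³·m⁻⁶·s⁹·A⁵.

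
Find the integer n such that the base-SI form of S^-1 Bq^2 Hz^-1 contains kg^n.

1

S = kg⁻¹·m⁻²·s³·A².
So S⁻¹ = kg·m²·s⁻³·A⁻².
Bq = s⁻¹.
So Bq² = s⁻².
Hz = s⁻¹.
So Hz⁻¹ = s.
Combining: S⁻¹·Bq²·Hz⁻¹ = (kg·m²·s⁻³·A⁻²) · s⁻² · s = kg·m²·s⁻⁴·A⁻².
The exponent of kg is 1.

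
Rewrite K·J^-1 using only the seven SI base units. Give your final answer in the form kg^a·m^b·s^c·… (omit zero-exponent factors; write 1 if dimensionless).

J = N·m (work = force × distance),
    = kg·m²·s⁻².
So J⁻¹ = kg⁻¹·m⁻²·s².
Combining: K·J⁻¹ = K · (kg⁻¹·m⁻²·s²) = kg⁻¹·m⁻²·s²·K.

kg⁻¹·m⁻²·s²·K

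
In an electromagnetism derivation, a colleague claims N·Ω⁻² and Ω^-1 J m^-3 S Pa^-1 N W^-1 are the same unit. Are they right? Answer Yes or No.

Left side:
  N = kg·m/s² = kg·m·s⁻² (force = mass × acceleration).
  Ω = V/A (resistance = voltage per current),
      = kg·m²·s⁻³·A⁻².
  So Ω⁻² = kg⁻²·m⁻⁴·s⁶·A⁴.
  Combining: N·Ω⁻² = (kg·m·s⁻²) · (kg⁻²·m⁻⁴·s⁶·A⁴) = kg⁻¹·m⁻³·s⁴·A⁴.
Right side:
  Ω = kg·m²·s⁻³·A⁻².
  So Ω⁻¹ = kg⁻¹·m⁻²·s³·A².
  J = kg·m²·s⁻².
  S = kg⁻¹·m⁻²·s³·A².
  Pa = kg·m⁻¹·s⁻².
  So Pa⁻¹ = kg⁻¹·m·s².
  N = kg·m·s⁻².
  W = kg·m²·s⁻³.
  So W⁻¹ = kg⁻¹·m⁻²·s³.
  Combining: Ω⁻¹·J·m⁻³·S·Pa⁻¹·N·W⁻¹ = (kg⁻¹·m⁻²·s³·A²) · (kg·m²·s⁻²) · m⁻³ · (kg⁻¹·m⁻²·s³·A²) · (kg⁻¹·m·s²) · (kg·m·s⁻²) · (kg⁻¹·m⁻²·s³) = kg⁻²·m⁻⁵·s⁷·A⁴.
Left is kg⁻¹·m⁻³·s⁴·A⁴; right is kg⁻²·m⁻⁵·s⁷·A⁴ — different.

No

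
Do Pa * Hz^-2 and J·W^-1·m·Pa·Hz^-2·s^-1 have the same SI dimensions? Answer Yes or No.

No

Left side:
  Pa = kg·m⁻¹·s⁻².
  Hz = s⁻¹.
  So Hz⁻² = s².
  Combining: Pa·Hz⁻² = (kg·m⁻¹·s⁻²) · s² = kg·m⁻¹.
Right side:
  J = kg·m²·s⁻².
  W = kg·m²·s⁻³.
  So W⁻¹ = kg⁻¹·m⁻²·s³.
  Pa = kg·m⁻¹·s⁻².
  Hz = s⁻¹.
  So Hz⁻² = s².
  Combining: J·W⁻¹·m·Pa·Hz⁻²·s⁻¹ = (kg·m²·s⁻²) · (kg⁻¹·m⁻²·s³) · m · (kg·m⁻¹·s⁻²) · s² · s⁻¹ = kg.
Left is kg·m⁻¹; right is kg — different.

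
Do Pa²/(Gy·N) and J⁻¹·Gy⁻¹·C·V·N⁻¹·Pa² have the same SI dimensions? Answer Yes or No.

Left side:
  Gy = J/kg (absorbed dose = energy per mass),
      = m²·s⁻².
  So Gy⁻¹ = m⁻²·s².
  Pa = N/m² (pressure = force per area),
      = kg·m⁻¹·s⁻².
  So Pa² = kg²·m⁻²·s⁻⁴.
  N = kg·m/s² = kg·m·s⁻² (force = mass × acceleration).
  So N⁻¹ = kg⁻¹·m⁻¹·s².
  Combining: Gy⁻¹·Pa²·N⁻¹ = (m⁻²·s²) · (kg²·m⁻²·s⁻⁴) · (kg⁻¹·m⁻¹·s²) = kg·m⁻⁵.
Right side:
  J = N·m (work = force × distance),
      = kg·m²·s⁻².
  So J⁻¹ = kg⁻¹·m⁻²·s².
  Gy = J/kg (absorbed dose = energy per mass),
      = m²·s⁻².
  So Gy⁻¹ = m⁻²·s².
  C = A·s = s·A (charge = current × time).
  V = W/A (potential = power per current),
      = kg·m²·s⁻³·A⁻¹.
  N = kg·m/s² = kg·m·s⁻² (force = mass × acceleration).
  So N⁻¹ = kg⁻¹·m⁻¹·s².
  Pa = N/m² (pressure = force per area),
      = kg·m⁻¹·s⁻².
  So Pa² = kg²·m⁻²·s⁻⁴.
  Combining: J⁻¹·Gy⁻¹·C·V·N⁻¹·Pa² = (kg⁻¹·m⁻²·s²) · (m⁻²·s²) · (s·A) · (kg·m²·s⁻³·A⁻¹) · (kg⁻¹·m⁻¹·s²) · (kg²·m⁻²·s⁻⁴) = kg·m⁻⁵.
Both reduce to kg·m⁻⁵.

Yes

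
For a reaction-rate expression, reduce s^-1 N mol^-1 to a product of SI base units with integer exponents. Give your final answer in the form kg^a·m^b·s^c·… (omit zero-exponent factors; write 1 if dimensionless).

kg·m·s⁻³·mol⁻¹

N = kg·m/s² = kg·m·s⁻² (force = mass × acceleration).
Combining: s⁻¹·N·mol⁻¹ = s⁻¹ · (kg·m·s⁻²) · mol⁻¹ = kg·m·s⁻³·mol⁻¹.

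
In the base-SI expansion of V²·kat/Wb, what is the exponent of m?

V = kg·m²·s⁻³·A⁻¹.
So V² = kg²·m⁴·s⁻⁶·A⁻².
Wb = kg·m²·s⁻²·A⁻¹.
So Wb⁻¹ = kg⁻¹·m⁻²·s²·A.
kat = s⁻¹·mol.
Combining: V²·Wb⁻¹·kat = (kg²·m⁴·s⁻⁶·A⁻²) · (kg⁻¹·m⁻²·s²·A) · (s⁻¹·mol) = kg·m²·s⁻⁵·A⁻¹·mol.
The exponent of m is 2.

2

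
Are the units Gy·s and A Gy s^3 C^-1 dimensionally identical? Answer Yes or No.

No

Left side:
  Gy = J/kg (absorbed dose = energy per mass),
      = m²·s⁻².
  Combining: Gy·s = (m²·s⁻²) · s = m²·s⁻¹.
Right side:
  Gy = J/kg (absorbed dose = energy per mass),
      = m²·s⁻².
  C = A·s = s·A (charge = current × time).
  So C⁻¹ = s⁻¹·A⁻¹.
  Combining: A·Gy·s³·C⁻¹ = A · (m²·s⁻²) · s³ · (s⁻¹·A⁻¹) = m².
Left is m²·s⁻¹; right is m² — different.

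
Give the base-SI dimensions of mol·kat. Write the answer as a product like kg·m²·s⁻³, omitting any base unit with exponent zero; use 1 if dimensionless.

kat = s⁻¹·mol.
Combining: mol·kat = mol · (s⁻¹·mol) = s⁻¹·mol².

s⁻¹·mol²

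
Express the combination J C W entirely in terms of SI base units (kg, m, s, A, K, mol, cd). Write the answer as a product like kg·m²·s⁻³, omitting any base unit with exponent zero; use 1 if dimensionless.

J = N·m (work = force × distance),
    = kg·m²·s⁻².
C = A·s = s·A (charge = current × time).
W = J/s (power = energy per time),
    = kg·m²·s⁻³.
Combining: J·C·W = (kg·m²·s⁻²) · (s·A) · (kg·m²·s⁻³) = kg²·m⁴·s⁻⁴·A.

kg²·m⁴·s⁻⁴·A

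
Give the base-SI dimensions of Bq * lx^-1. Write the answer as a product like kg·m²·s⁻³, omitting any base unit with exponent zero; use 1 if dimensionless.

Bq = s⁻¹.
lx = m⁻²·cd.
So lx⁻¹ = m²·cd⁻¹.
Combining: Bq·lx⁻¹ = s⁻¹ · (m²·cd⁻¹) = m²·s⁻¹·cd⁻¹.

m²·s⁻¹·cd⁻¹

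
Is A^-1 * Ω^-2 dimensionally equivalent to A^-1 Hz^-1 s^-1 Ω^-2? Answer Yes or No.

Left side:
  Ω = kg·m²·s⁻³·A⁻².
  So Ω⁻² = kg⁻²·m⁻⁴·s⁶·A⁴.
  Combining: A⁻¹·Ω⁻² = A⁻¹ · (kg⁻²·m⁻⁴·s⁶·A⁴) = kg⁻²·m⁻⁴·s⁶·A³.
Right side:
  Hz = 1/s = s⁻¹ (frequency is cycles per second).
  So Hz⁻¹ = s.
  Ω = V/A (resistance = voltage per current),
      = kg·m²·s⁻³·A⁻².
  So Ω⁻² = kg⁻²·m⁻⁴·s⁶·A⁴.
  Combining: A⁻¹·Hz⁻¹·s⁻¹·Ω⁻² = A⁻¹ · s · s⁻¹ · (kg⁻²·m⁻⁴·s⁶·A⁴) = kg⁻²·m⁻⁴·s⁶·A³.
Both reduce to kg⁻²·m⁻⁴·s⁶·A³.

Yes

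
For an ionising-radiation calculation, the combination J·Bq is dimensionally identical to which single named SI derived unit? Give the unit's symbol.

W

J = N·m (work = force × distance),
    = kg·m²·s⁻².
Bq = 1/s = s⁻¹ (activity is decays per second).
Combining: J·Bq = (kg·m²·s⁻²) · s⁻¹ = kg·m²·s⁻³.
kg·m²·s⁻³ is the base-SI form of the watt.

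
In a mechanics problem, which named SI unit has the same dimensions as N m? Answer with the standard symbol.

J

N = kg·m/s² = kg·m·s⁻² (force = mass × acceleration).
Combining: N·m = (kg·m·s⁻²) · m = kg·m²·s⁻².
kg·m²·s⁻² is the base-SI form of the joule.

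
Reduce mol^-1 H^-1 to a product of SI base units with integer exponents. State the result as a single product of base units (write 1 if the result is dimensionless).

kg⁻¹·m⁻²·s²·A²·mol⁻¹

H = kg·m²·s⁻²·A⁻².
So H⁻¹ = kg⁻¹·m⁻²·s²·A².
Combining: mol⁻¹·H⁻¹ = mol⁻¹ · (kg⁻¹·m⁻²·s²·A²) = kg⁻¹·m⁻²·s²·A²·mol⁻¹.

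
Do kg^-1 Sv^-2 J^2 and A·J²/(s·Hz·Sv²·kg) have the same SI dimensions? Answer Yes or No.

No

Left side:
  Sv = J/kg (equivalent dose = energy per mass),
      = m²·s⁻².
  So Sv⁻² = m⁻⁴·s⁴.
  J = N·m (work = force × distance),
      = kg·m²·s⁻².
  So J² = kg²·m⁴·s⁻⁴.
  Combining: kg⁻¹·Sv⁻²·J² = kg⁻¹ · (m⁻⁴·s⁴) · (kg²·m⁴·s⁻⁴) = kg.
Right side:
  Hz = s⁻¹.
  So Hz⁻¹ = s.
  Sv = m²·s⁻².
  So Sv⁻² = m⁻⁴·s⁴.
  J = kg·m²·s⁻².
  So J² = kg²·m⁴·s⁻⁴.
  Combining: s⁻¹·Hz⁻¹·Sv⁻²·A·J²·kg⁻¹ = s⁻¹ · s · (m⁻⁴·s⁴) · A · (kg²·m⁴·s⁻⁴) · kg⁻¹ = kg·A.
Left is kg; right is kg·A — different.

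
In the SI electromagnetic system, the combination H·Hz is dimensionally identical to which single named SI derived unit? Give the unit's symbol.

Ω

H = kg·m²·s⁻²·A⁻².
Hz = s⁻¹.
Combining: H·Hz = (kg·m²·s⁻²·A⁻²) · s⁻¹ = kg·m²·s⁻³·A⁻².
kg·m²·s⁻³·A⁻² is the base-SI form of the ohm.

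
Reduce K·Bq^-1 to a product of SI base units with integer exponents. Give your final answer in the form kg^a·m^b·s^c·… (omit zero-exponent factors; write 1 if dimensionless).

Bq = s⁻¹.
So Bq⁻¹ = s.
Combining: K·Bq⁻¹ = K · s = s·K.

s·K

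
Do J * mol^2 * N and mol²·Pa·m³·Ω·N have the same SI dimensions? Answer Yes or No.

Left side:
  J = N·m (work = force × distance),
      = kg·m²·s⁻².
  N = kg·m/s² = kg·m·s⁻² (force = mass × acceleration).
  Combining: J·mol²·N = (kg·m²·s⁻²) · mol² · (kg·m·s⁻²) = kg²·m³·s⁻⁴·mol².
Right side:
  Pa = N/m² (pressure = force per area),
      = kg·m⁻¹·s⁻².
  Ω = V/A (resistance = voltage per current),
      = kg·m²·s⁻³·A⁻².
  N = kg·m/s² = kg·m·s⁻² (force = mass × acceleration).
  Combining: mol²·Pa·m³·Ω·N = mol² · (kg·m⁻¹·s⁻²) · m³ · (kg·m²·s⁻³·A⁻²) · (kg·m·s⁻²) = kg³·m⁵·s⁻⁷·A⁻²·mol².
Left is kg²·m³·s⁻⁴·mol²; right is kg³·m⁵·s⁻⁷·A⁻²·mol² — different.

No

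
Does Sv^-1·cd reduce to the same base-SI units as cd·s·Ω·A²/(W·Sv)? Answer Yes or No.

Left side:
  Sv = J/kg (equivalent dose = energy per mass),
      = m²·s⁻².
  So Sv⁻¹ = m⁻²·s².
  Combining: Sv⁻¹·cd = (m⁻²·s²) · cd = m⁻²·s²·cd.
Right side:
  W = kg·m²·s⁻³.
  So W⁻¹ = kg⁻¹·m⁻²·s³.
  Sv = m²·s⁻².
  So Sv⁻¹ = m⁻²·s².
  Ω = kg·m²·s⁻³·A⁻².
  Combining: W⁻¹·cd·s·Sv⁻¹·Ω·A² = (kg⁻¹·m⁻²·s³) · cd · s · (m⁻²·s²) · (kg·m²·s⁻³·A⁻²) · A² = m⁻²·s³·cd.
Left is m⁻²·s²·cd; right is m⁻²·s³·cd — different.

No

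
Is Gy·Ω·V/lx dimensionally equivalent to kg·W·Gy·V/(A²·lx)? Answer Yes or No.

No

Left side:
  Gy = m²·s⁻².
  Ω = kg·m²·s⁻³·A⁻².
  lx = m⁻²·cd.
  So lx⁻¹ = m²·cd⁻¹.
  V = kg·m²·s⁻³·A⁻¹.
  Combining: Gy·Ω·lx⁻¹·V = (m²·s⁻²) · (kg·m²·s⁻³·A⁻²) · (m²·cd⁻¹) · (kg·m²·s⁻³·A⁻¹) = kg²·m⁸·s⁻⁸·A⁻³·cd⁻¹.
Right side:
  lx = m⁻²·cd.
  So lx⁻¹ = m²·cd⁻¹.
  W = kg·m²·s⁻³.
  Gy = m²·s⁻².
  V = kg·m²·s⁻³·A⁻¹.
  Combining: A⁻²·kg·lx⁻¹·W·Gy·V = A⁻² · kg · (m²·cd⁻¹) · (kg·m²·s⁻³) · (m²·s⁻²) · (kg·m²·s⁻³·A⁻¹) = kg³·m⁸·s⁻⁸·A⁻³·cd⁻¹.
Left is kg²·m⁸·s⁻⁸·A⁻³·cd⁻¹; right is kg³·m⁸·s⁻⁸·A⁻³·cd⁻¹ — different.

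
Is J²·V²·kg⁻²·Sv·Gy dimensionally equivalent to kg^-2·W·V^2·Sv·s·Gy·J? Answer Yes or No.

Left side:
  J = N·m (work = force × distance),
      = kg·m²·s⁻².
  So J² = kg²·m⁴·s⁻⁴.
  V = W/A (potential = power per current),
      = kg·m²·s⁻³·A⁻¹.
  So V² = kg²·m⁴·s⁻⁶·A⁻².
  Sv = J/kg (equivalent dose = energy per mass),
      = m²·s⁻².
  Gy = J/kg (absorbed dose = energy per mass),
      = m²·s⁻².
  Combining: J²·V²·kg⁻²·Sv·Gy = (kg²·m⁴·s⁻⁴) · (kg²·m⁴·s⁻⁶·A⁻²) · kg⁻² · (m²·s⁻²) · (m²·s⁻²) = kg²·m¹²·s⁻¹⁴·A⁻².
Right side:
  W = J/s (power = energy per time),
      = kg·m²·s⁻³.
  V = W/A (potential = power per current),
      = kg·m²·s⁻³·A⁻¹.
  So V² = kg²·m⁴·s⁻⁶·A⁻².
  Sv = J/kg (equivalent dose = energy per mass),
      = m²·s⁻².
  Gy = J/kg (absorbed dose = energy per mass),
      = m²·s⁻².
  J = N·m (work = force × distance),
      = kg·m²·s⁻².
  Combining: kg⁻²·W·V²·Sv·s·Gy·J = kg⁻² · (kg·m²·s⁻³) · (kg²·m⁴·s⁻⁶·A⁻²) · (m²·s⁻²) · s · (m²·s⁻²) · (kg·m²·s⁻²) = kg²·m¹²·s⁻¹⁴·A⁻².
Both reduce to kg²·m¹²·s⁻¹⁴·A⁻².

Yes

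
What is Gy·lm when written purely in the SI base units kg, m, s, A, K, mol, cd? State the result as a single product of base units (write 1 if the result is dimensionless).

m²·s⁻²·cd

Gy = m²·s⁻².
lm = cd.
Combining: Gy·lm = (m²·s⁻²) · cd = m²·s⁻²·cd.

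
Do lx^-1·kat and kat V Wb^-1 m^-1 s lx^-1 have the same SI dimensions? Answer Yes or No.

No

Left side:
  lx = m⁻²·cd.
  So lx⁻¹ = m²·cd⁻¹.
  kat = s⁻¹·mol.
  Combining: lx⁻¹·kat = (m²·cd⁻¹) · (s⁻¹·mol) = m²·s⁻¹·mol·cd⁻¹.
Right side:
  kat = mol/s = s⁻¹·mol (catalytic activity).
  V = W/A (potential = power per current),
      = kg·m²·s⁻³·A⁻¹.
  Wb = V·s (flux: a volt is a weber per second),
      = kg·m²·s⁻²·A⁻¹.
  So Wb⁻¹ = kg⁻¹·m⁻²·s²·A.
  lx = lm/m² (illuminance = luminous flux per area),
      = m⁻²·cd.
  So lx⁻¹ = m²·cd⁻¹.
  Combining: kat·V·Wb⁻¹·m⁻¹·s·lx⁻¹ = (s⁻¹·mol) · (kg·m²·s⁻³·A⁻¹) · (kg⁻¹·m⁻²·s²·A) · m⁻¹ · s · (m²·cd⁻¹) = m·s⁻¹·mol·cd⁻¹.
Left is m²·s⁻¹·mol·cd⁻¹; right is m·s⁻¹·mol·cd⁻¹ — different.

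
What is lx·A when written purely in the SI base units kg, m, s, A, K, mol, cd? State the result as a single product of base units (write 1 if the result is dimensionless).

lx = lm/m² (illuminance = luminous flux per area),
    = m⁻²·cd.
Combining: lx·A = (m⁻²·cd) · A = m⁻²·A·cd.

m⁻²·A·cd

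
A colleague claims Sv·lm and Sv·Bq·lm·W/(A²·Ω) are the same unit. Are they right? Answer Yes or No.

No

Left side:
  Sv = m²·s⁻².
  lm = cd.
  Combining: Sv·lm = (m²·s⁻²) · cd = m²·s⁻²·cd.
Right side:
  Sv = J/kg (equivalent dose = energy per mass),
      = m²·s⁻².
  Bq = 1/s = s⁻¹ (activity is decays per second).
  Ω = V/A (resistance = voltage per current),
      = kg·m²·s⁻³·A⁻².
  So Ω⁻¹ = kg⁻¹·m⁻²·s³·A².
  lm = cd·sr = cd (luminous flux; sr is dimensionless).
  W = J/s (power = energy per time),
      = kg·m²·s⁻³.
  Combining: Sv·Bq·A⁻²·Ω⁻¹·lm·W = (m²·s⁻²) · s⁻¹ · A⁻² · (kg⁻¹·m⁻²·s³·A²) · cd · (kg·m²·s⁻³) = m²·s⁻³·cd.
Left is m²·s⁻²·cd; right is m²·s⁻³·cd — different.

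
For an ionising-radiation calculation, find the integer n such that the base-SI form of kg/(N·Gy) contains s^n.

N = kg·m/s² = kg·m·s⁻² (force = mass × acceleration).
So N⁻¹ = kg⁻¹·m⁻¹·s².
Gy = J/kg (absorbed dose = energy per mass),
    = m²·s⁻².
So Gy⁻¹ = m⁻²·s².
Combining: N⁻¹·Gy⁻¹·kg = (kg⁻¹·m⁻¹·s²) · (m⁻²·s²) · kg = m⁻³·s⁴.
The exponent of s is 4.

4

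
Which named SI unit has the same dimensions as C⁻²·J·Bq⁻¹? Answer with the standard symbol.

Ω

C = A·s = s·A (charge = current × time).
So C⁻² = s⁻²·A⁻².
J = N·m (work = force × distance),
    = kg·m²·s⁻².
Bq = 1/s = s⁻¹ (activity is decays per second).
So Bq⁻¹ = s.
Combining: C⁻²·J·Bq⁻¹ = (s⁻²·A⁻²) · (kg·m²·s⁻²) · s = kg·m²·s⁻³·A⁻².
kg·m²·s⁻³·A⁻² is the base-SI form of the ohm.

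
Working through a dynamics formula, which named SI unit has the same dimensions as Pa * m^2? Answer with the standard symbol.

N

Pa = kg·m⁻¹·s⁻².
Combining: Pa·m² = (kg·m⁻¹·s⁻²) · m² = kg·m·s⁻².
kg·m·s⁻² is the base-SI form of the newton.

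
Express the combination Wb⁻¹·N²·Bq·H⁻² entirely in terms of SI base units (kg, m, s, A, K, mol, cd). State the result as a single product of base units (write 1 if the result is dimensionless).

kg⁻¹·m⁻⁴·s·A⁵

Wb = V·s (flux: a volt is a weber per second),
    = kg·m²·s⁻²·A⁻¹.
So Wb⁻¹ = kg⁻¹·m⁻²·s²·A.
N = kg·m/s² = kg·m·s⁻² (force = mass × acceleration).
So N² = kg²·m²·s⁻⁴.
Bq = 1/s = s⁻¹ (activity is decays per second).
H = Wb/A (inductance = flux per current),
    = kg·m²·s⁻²·A⁻².
So H⁻² = kg⁻²·m⁻⁴·s⁴·A⁴.
Combining: Wb⁻¹·N²·Bq·H⁻² = (kg⁻¹·m⁻²·s²·A) · (kg²·m²·s⁻⁴) · s⁻¹ · (kg⁻²·m⁻⁴·s⁴·A⁴) = kg⁻¹·m⁻⁴·s·A⁵.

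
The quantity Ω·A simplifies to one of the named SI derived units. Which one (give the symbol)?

Ω = V/A (resistance = voltage per current),
    = kg·m²·s⁻³·A⁻².
Combining: Ω·A = (kg·m²·s⁻³·A⁻²) · A = kg·m²·s⁻³·A⁻¹.
kg·m²·s⁻³·A⁻¹ is the base-SI form of the volt.

V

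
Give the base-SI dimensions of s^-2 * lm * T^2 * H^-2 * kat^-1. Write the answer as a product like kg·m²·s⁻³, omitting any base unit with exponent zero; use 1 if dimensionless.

lm = cd.
T = kg·s⁻²·A⁻¹.
So T² = kg²·s⁻⁴·A⁻².
H = kg·m²·s⁻²·A⁻².
So H⁻² = kg⁻²·m⁻⁴·s⁴·A⁴.
kat = s⁻¹·mol.
So kat⁻¹ = s·mol⁻¹.
Combining: s⁻²·lm·T²·H⁻²·kat⁻¹ = s⁻² · cd · (kg²·s⁻⁴·A⁻²) · (kg⁻²·m⁻⁴·s⁴·A⁴) · (s·mol⁻¹) = m⁻⁴·s⁻¹·A²·mol⁻¹·cd.

m⁻⁴·s⁻¹·A²·mol⁻¹·cd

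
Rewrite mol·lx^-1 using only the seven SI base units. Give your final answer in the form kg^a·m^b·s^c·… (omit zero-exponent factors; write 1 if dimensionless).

lx = lm/m² (illuminance = luminous flux per area),
    = m⁻²·cd.
So lx⁻¹ = m²·cd⁻¹.
Combining: mol·lx⁻¹ = mol · (m²·cd⁻¹) = m²·mol·cd⁻¹.

m²·mol·cd⁻¹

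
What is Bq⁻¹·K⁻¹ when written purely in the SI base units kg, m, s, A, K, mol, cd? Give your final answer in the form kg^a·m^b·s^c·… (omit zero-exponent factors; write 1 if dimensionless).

Bq = 1/s = s⁻¹ (activity is decays per second).
So Bq⁻¹ = s.
Combining: Bq⁻¹·K⁻¹ = s · K⁻¹ = s·K⁻¹.

s·K⁻¹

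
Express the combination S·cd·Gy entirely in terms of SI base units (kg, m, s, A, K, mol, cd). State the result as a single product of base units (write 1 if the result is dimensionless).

kg⁻¹·s·A²·cd

S = 1/Ω (conductance is reciprocal resistance),
    = kg⁻¹·m⁻²·s³·A².
Gy = J/kg (absorbed dose = energy per mass),
    = m²·s⁻².
Combining: S·cd·Gy = (kg⁻¹·m⁻²·s³·A²) · cd · (m²·s⁻²) = kg⁻¹·s·A²·cd.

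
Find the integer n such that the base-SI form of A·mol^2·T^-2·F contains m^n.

T = kg·s⁻²·A⁻¹.
So T⁻² = kg⁻²·s⁴·A².
F = kg⁻¹·m⁻²·s⁴·A².
Combining: A·mol²·T⁻²·F = A · mol² · (kg⁻²·s⁴·A²) · (kg⁻¹·m⁻²·s⁴·A²) = kg⁻³·m⁻²·s⁸·A⁵·mol².
The exponent of m is -2.

-2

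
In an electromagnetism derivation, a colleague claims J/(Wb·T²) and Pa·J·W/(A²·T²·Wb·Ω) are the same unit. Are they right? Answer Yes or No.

Left side:
  Wb = V·s (flux: a volt is a weber per second),
      = kg·m²·s⁻²·A⁻¹.
  So Wb⁻¹ = kg⁻¹·m⁻²·s²·A.
  J = N·m (work = force × distance),
      = kg·m²·s⁻².
  T = Wb/m² (flux density = flux per area),
      = kg·s⁻²·A⁻¹.
  So T⁻² = kg⁻²·s⁴·A².
  Combining: Wb⁻¹·J·T⁻² = (kg⁻¹·m⁻²·s²·A) · (kg·m²·s⁻²) · (kg⁻²·s⁴·A²) = kg⁻²·s⁴·A³.
Right side:
  T = Wb/m² (flux density = flux per area),
      = kg·s⁻²·A⁻¹.
  So T⁻² = kg⁻²·s⁴·A².
  Wb = V·s (flux: a volt is a weber per second),
      = kg·m²·s⁻²·A⁻¹.
  So Wb⁻¹ = kg⁻¹·m⁻²·s²·A.
  Pa = N/m² (pressure = force per area),
      = kg·m⁻¹·s⁻².
  J = N·m (work = force × distance),
      = kg·m²·s⁻².
  W = J/s (power = energy per time),
      = kg·m²·s⁻³.
  Ω = V/A (resistance = voltage per current),
      = kg·m²·s⁻³·A⁻².
  So Ω⁻¹ = kg⁻¹·m⁻²·s³·A².
  Combining: A⁻²·T⁻²·Wb⁻¹·Pa·J·W·Ω⁻¹ = A⁻² · (kg⁻²·s⁴·A²) · (kg⁻¹·m⁻²·s²·A) · (kg·m⁻¹·s⁻²) · (kg·m²·s⁻²) · (kg·m²·s⁻³) · (kg⁻¹·m⁻²·s³·A²) = kg⁻¹·m⁻¹·s²·A³.
Left is kg⁻²·s⁴·A³; right is kg⁻¹·m⁻¹·s²·A³ — different.

No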